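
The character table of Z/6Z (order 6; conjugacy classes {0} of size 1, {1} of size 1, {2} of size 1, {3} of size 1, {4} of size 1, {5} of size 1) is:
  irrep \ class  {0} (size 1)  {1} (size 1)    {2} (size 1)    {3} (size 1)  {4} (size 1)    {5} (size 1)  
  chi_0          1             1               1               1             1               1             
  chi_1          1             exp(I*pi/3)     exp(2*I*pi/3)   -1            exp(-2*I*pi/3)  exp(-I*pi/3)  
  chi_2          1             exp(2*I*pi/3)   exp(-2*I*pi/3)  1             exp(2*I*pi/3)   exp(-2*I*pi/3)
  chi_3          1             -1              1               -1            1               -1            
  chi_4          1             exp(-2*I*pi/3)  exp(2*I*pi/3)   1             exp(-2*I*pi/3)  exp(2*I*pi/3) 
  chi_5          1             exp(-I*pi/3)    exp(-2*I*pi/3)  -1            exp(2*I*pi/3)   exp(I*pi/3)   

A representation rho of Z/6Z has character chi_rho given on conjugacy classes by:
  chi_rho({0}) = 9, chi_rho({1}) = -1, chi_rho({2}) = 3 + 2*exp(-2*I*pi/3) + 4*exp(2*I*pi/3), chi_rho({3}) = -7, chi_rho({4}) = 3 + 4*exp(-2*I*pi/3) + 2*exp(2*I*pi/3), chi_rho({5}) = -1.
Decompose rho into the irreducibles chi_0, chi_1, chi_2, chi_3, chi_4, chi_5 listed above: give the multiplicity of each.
Multiplicities: chi_0: 0, chi_1: 3, chi_2: 0, chi_3: 3, chi_4: 1, chi_5: 2.

Details: Use <chi_rho, chi> = (1/|G|) sum_C |C| * chi_rho(C) * conj(chi(C)) with |G| = 6 for each irreducible chi in the table:
  <chi_rho, chi_0> = (1/6)[1*(9)*conj(1) + 1*(-1)*conj(1) + 1*(3 + 2*exp(-2*I*pi/3) + 4*exp(2*I*pi/3))*conj(1) + 1*(-7)*conj(1) + 1*(3 + 4*exp(-2*I*pi/3) + 2*exp(2*I*pi/3))*conj(1) + 1*(-1)*conj(1)]
      = (1/6)[(9) + (-1) + (3 + 2*exp(-2*I*pi/3) + 4*exp(2*I*pi/3)) + (-7) + (3 + 4*exp(-2*I*pi/3) + 2*exp(2*I*pi/3)) + (-1)] = 0/6 = 0
  <chi_rho, chi_1> = (1/6)[1*(9)*conj(1) + 1*(-1)*conj(exp(I*pi/3)) + 1*(3 + 2*exp(-2*I*pi/3) + 4*exp(2*I*pi/3))*conj(exp(2*I*pi/3)) + 1*(-7)*conj(-1) + 1*(3 + 4*exp(-2*I*pi/3) + 2*exp(2*I*pi/3))*conj(exp(-2*I*pi/3)) + 1*(-1)*conj(exp(-I*pi/3))]
      = (1/6)[(9) + (2 + 2*exp(-2*I*pi/3) - 3*exp(-I*pi/3)) + (4 + 3*exp(-2*I*pi/3) + 2*exp(2*I*pi/3)) + (7) + (4 + 2*exp(-2*I*pi/3) + 3*exp(2*I*pi/3)) + (2 - 3*exp(I*pi/3) + 2*exp(2*I*pi/3))] = 18/6 = 3
  <chi_rho, chi_2> = (1/6)[1*(9)*conj(1) + 1*(-1)*conj(exp(2*I*pi/3)) + 1*(3 + 2*exp(-2*I*pi/3) + 4*exp(2*I*pi/3))*conj(exp(-2*I*pi/3)) + 1*(-7)*conj(1) + 1*(3 + 4*exp(-2*I*pi/3) + 2*exp(2*I*pi/3))*conj(exp(2*I*pi/3)) + 1*(-1)*conj(exp(-2*I*pi/3))]
      = (1/6)[(9) + (-2 + 3*exp(-I*pi/3) + exp(2*I*pi/3) - 3*exp(-2*I*pi/3)) + (2 + 4*exp(-2*I*pi/3) + 3*exp(2*I*pi/3)) + (-7) + (2 + 3*exp(-2*I*pi/3) + 4*exp(2*I*pi/3)) + (-2 - 3*exp(2*I*pi/3) + exp(-2*I*pi/3) + 3*exp(I*pi/3))] = 0/6 = 0
  <chi_rho, chi_3> = (1/6)[1*(9)*conj(1) + 1*(-1)*conj(-1) + 1*(3 + 2*exp(-2*I*pi/3) + 4*exp(2*I*pi/3))*conj(1) + 1*(-7)*conj(-1) + 1*(3 + 4*exp(-2*I*pi/3) + 2*exp(2*I*pi/3))*conj(1) + 1*(-1)*conj(-1)]
      = (1/6)[(9) + (1) + (3 + 2*exp(-2*I*pi/3) + 4*exp(2*I*pi/3)) + (7) + (3 + 4*exp(-2*I*pi/3) + 2*exp(2*I*pi/3)) + (1)] = 18/6 = 3
  <chi_rho, chi_4> = (1/6)[1*(9)*conj(1) + 1*(-1)*conj(exp(-2*I*pi/3)) + 1*(3 + 2*exp(-2*I*pi/3) + 4*exp(2*I*pi/3))*conj(exp(2*I*pi/3)) + 1*(-7)*conj(1) + 1*(3 + 4*exp(-2*I*pi/3) + 2*exp(2*I*pi/3))*conj(exp(-2*I*pi/3)) + 1*(-1)*conj(exp(2*I*pi/3))]
      = (1/6)[(9) + (-2 - 3*exp(2*I*pi/3) + 2*exp(I*pi/3)) + (4 + 3*exp(-2*I*pi/3) + 2*exp(2*I*pi/3)) + (-7) + (4 + 2*exp(-2*I*pi/3) + 3*exp(2*I*pi/3)) + (-2 + 2*exp(-I*pi/3) - 3*exp(-2*I*pi/3))] = 6/6 = 1
  <chi_rho, chi_5> = (1/6)[1*(9)*conj(1) + 1*(-1)*conj(exp(-I*pi/3)) + 1*(3 + 2*exp(-2*I*pi/3) + 4*exp(2*I*pi/3))*conj(exp(-2*I*pi/3)) + 1*(-7)*conj(-1) + 1*(3 + 4*exp(-2*I*pi/3) + 2*exp(2*I*pi/3))*conj(exp(2*I*pi/3)) + 1*(-1)*conj(exp(I*pi/3))]
      = (1/6)[(9) + (2 - 3*exp(I*pi/3) + exp(-I*pi/3) + 3*exp(2*I*pi/3)) + (2 + 4*exp(-2*I*pi/3) + 3*exp(2*I*pi/3)) + (7) + (2 + 3*exp(-2*I*pi/3) + 4*exp(2*I*pi/3)) + (2 + 3*exp(-2*I*pi/3) + exp(I*pi/3) - 3*exp(-I*pi/3))] = 12/6 = 2
(Exp terms are combined using exp(i*s)*conj(exp(i*t)) = exp(i*(s-t)), and sums of them are collapsed using the identity that for every m > 1 the m distinct m-th roots of unity sum to 0, e.g. 1 + exp(2*I*pi/3) + exp(-2*I*pi/3) = 0.)
Dimension check: dim(rho) = sum (mult * dim) = 0*1 + 3*1 + 0*1 + 3*1 + 1*1 + 2*1 = 9 = chi_rho(e) = 9.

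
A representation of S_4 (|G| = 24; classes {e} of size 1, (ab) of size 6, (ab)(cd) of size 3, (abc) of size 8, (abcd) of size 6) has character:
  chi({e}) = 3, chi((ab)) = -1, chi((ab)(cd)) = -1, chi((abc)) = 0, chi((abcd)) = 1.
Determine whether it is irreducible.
Irreducible: <chi, chi> = 1.

Proof sketch: <chi, chi> = (1/|G|) sum_C |C| * |chi(C)|^2 = (1/24)[1*|3|^2 + 6*|-1|^2 + 3*|-1|^2 + 8*|0|^2 + 6*|1|^2]
  = (1/24)[(9) + (6) + (3) + (0) + (6)] = 24/24 = 1.
A character is irreducible iff <chi, chi> = 1, so this representation is irreducible.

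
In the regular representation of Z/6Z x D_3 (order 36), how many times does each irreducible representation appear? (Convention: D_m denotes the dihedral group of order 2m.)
Each irreducible V_i of dimension d_i appears with multiplicity d_i, i.e. rho_reg = (direct sum over all irreducibles V_i) d_i V_i. The irreducible dimensions for Z/6Z x D_3 are 1, 1, 1, 1, 1, 1, 1, 1, 1, 1, 1, 1, 2, 2, 2, 2, 2, 2: 12 irreducibles of dimension 1, each with multiplicity 1; 6 irreducibles of dimension 2, each with multiplicity 2. Total dimension 12*1*1 + 6*2*2 = 36 = |G|.

Details: General theorem: in the regular representation of a finite group G, each irreducible appears with multiplicity equal to its dimension. Check: dim(rho_reg) = sum d_i^2 = 1 + 1 + 1 + 1 + 1 + 1 + 1 + 1 + 1 + 1 + 1 + 1 + 4 + 4 + 4 + 4 + 4 + 4 = 36 = |G|.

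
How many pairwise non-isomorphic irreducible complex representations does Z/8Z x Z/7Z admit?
56

Justification: The number of irreducible complex representations of a finite group equals its number of conjugacy classes. Z/8Z x Z/7Z is abelian of order 56, so every element is its own conjugacy class: 56 classes, so Z/8Z x Z/7Z (order 56) has exactly 56 irreducible complex representations.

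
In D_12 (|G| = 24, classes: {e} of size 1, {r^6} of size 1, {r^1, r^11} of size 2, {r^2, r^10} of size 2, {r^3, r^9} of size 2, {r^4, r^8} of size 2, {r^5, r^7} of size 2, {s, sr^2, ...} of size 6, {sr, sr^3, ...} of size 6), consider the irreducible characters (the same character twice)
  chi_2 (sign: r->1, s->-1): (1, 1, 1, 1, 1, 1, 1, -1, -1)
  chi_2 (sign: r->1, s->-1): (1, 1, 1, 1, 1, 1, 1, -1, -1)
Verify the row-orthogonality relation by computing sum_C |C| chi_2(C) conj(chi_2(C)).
Sum = 24 = |G| = 24; so <chi_2, chi_2> = 1 (norm-1 confirms irreducibility).

Derivation: Compute term by term over conjugacy classes (|C| * chi_2(C) * conj(chi_2(C))):
  1*(1)*conj(1) + 1*(1)*conj(1) + 2*(1)*conj(1) + 2*(1)*conj(1) + 2*(1)*conj(1) + 2*(1)*conj(1) + 2*(1)*conj(1) + 6*(-1)*conj(-1) + 6*(-1)*conj(-1)
  = (1) + (1) + (2) + (2) + (2) + (2) + (2) + (6) + (6)
  = 24.
Dividing by |G| = 24 gives 24/24 = 1, matching the row-orthogonality relation <chi_2, chi_2> = [chi_2 = chi_2].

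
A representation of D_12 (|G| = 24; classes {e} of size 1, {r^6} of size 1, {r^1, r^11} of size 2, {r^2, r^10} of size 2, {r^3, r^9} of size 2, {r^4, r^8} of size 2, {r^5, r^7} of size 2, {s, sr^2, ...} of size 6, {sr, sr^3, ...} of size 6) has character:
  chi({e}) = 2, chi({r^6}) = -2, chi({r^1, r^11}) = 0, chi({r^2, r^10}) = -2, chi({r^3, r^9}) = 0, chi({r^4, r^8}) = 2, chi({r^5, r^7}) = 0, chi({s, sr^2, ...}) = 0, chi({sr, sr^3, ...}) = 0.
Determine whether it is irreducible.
Irreducible: <chi, chi> = 1.

Argument: <chi, chi> = (1/|G|) sum_C |C| * |chi(C)|^2 = (1/24)[1*|2|^2 + 1*|-2|^2 + 2*|0|^2 + 2*|-2|^2 + 2*|0|^2 + 2*|2|^2 + 2*|0|^2 + 6*|0|^2 + 6*|0|^2]
  = (1/24)[(4) + (4) + (0) + (8) + (0) + (8) + (0) + (0) + (0)] = 24/24 = 1.
A character is irreducible iff <chi, chi> = 1, so this representation is irreducible.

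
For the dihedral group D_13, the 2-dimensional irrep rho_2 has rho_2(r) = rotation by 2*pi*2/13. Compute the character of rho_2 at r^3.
chi_{rho_2}(r^3) = 2*cos(2*pi*2*3/13) = -2*cos(pi/13)

Explanation: rho_2(r^3) is rotation by angle 2*pi*2*3/13, whose trace is 2*cos(2*pi*2*3/13) = -2*cos(pi/13).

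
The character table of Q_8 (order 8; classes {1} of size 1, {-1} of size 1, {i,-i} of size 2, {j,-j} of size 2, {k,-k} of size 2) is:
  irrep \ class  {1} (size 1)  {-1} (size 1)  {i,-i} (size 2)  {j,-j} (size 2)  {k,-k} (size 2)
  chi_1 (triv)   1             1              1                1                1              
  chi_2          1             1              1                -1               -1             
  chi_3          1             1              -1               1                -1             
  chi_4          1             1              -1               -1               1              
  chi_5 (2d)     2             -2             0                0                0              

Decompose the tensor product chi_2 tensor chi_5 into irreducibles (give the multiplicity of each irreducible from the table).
chi_2 tensor chi_5 = chi_5 (all other irreducibles have multiplicity 0).

Details: The character of a tensor product is the pointwise product (chi_2 * chi_5)(C) = chi_2(C) * chi_5(C):
  {1}: (1)*(2), {-1}: (1)*(-2), {i,-i}: (1)*(0), {j,-j}: (-1)*(0), {k,-k}: (-1)*(0)
so (chi_2 * chi_5) takes values
  {1} -> 2, {-1} -> -2, {i,-i} -> 0, {j,-j} -> 0, {k,-k} -> 0.
Now take the inner product of this character with each irreducible chi from the table, <chi_2*chi_5, chi> = (1/8) sum_C |C| (chi_2*chi_5)(C) conj(chi(C)):
  <chi_2*chi_5, chi_1> = (1/8)[1*(2)*conj(1) + 1*(-2)*conj(1) + 2*(0)*conj(1) + 2*(0)*conj(1) + 2*(0)*conj(1)]
      = (1/8)[(2) + (-2) + (0) + (0) + (0)] = 0/8 = 0
  <chi_2*chi_5, chi_2> = (1/8)[1*(2)*conj(1) + 1*(-2)*conj(1) + 2*(0)*conj(1) + 2*(0)*conj(-1) + 2*(0)*conj(-1)]
      = (1/8)[(2) + (-2) + (0) + (0) + (0)] = 0/8 = 0
  <chi_2*chi_5, chi_3> = (1/8)[1*(2)*conj(1) + 1*(-2)*conj(1) + 2*(0)*conj(-1) + 2*(0)*conj(1) + 2*(0)*conj(-1)]
      = (1/8)[(2) + (-2) + (0) + (0) + (0)] = 0/8 = 0
  <chi_2*chi_5, chi_4> = (1/8)[1*(2)*conj(1) + 1*(-2)*conj(1) + 2*(0)*conj(-1) + 2*(0)*conj(-1) + 2*(0)*conj(1)]
      = (1/8)[(2) + (-2) + (0) + (0) + (0)] = 0/8 = 0
  <chi_2*chi_5, chi_5> = (1/8)[1*(2)*conj(2) + 1*(-2)*conj(-2) + 2*(0)*conj(0) + 2*(0)*conj(0) + 2*(0)*conj(0)]
      = (1/8)[(4) + (4) + (0) + (0) + (0)] = 8/8 = 1
Hence the multiplicities are chi_5: 1. Dimension check: dim(chi_2)*dim(chi_5) = 1*2 = 2 and sum (mult * dim) = 1*2 = 2.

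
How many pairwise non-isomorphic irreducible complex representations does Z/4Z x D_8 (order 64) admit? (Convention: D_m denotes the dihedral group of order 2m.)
28

Explanation: The number of irreducible complex representations of a finite group equals its number of conjugacy classes. For a direct product, #classes(G x H) = #classes(G) * #classes(H). Z/4Z has 4 classes (abelian), D_8 has 7 classes, so 4 * 7 = 28, so Z/4Z x D_8 (order 64) has exactly 28 irreducible complex representations.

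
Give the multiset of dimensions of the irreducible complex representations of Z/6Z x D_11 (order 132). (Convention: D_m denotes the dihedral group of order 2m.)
Dimensions: 1, 1, 1, 1, 1, 1, 1, 1, 1, 1, 1, 1, 2, 2, 2, 2, 2, 2, 2, 2, 2, 2, 2, 2, 2, 2, 2, 2, 2, 2, 2, 2, 2, 2, 2, 2, 2, 2, 2, 2, 2, 2

Justification: There are 42 irreducibles (= number of conjugacy classes). Their dimensions d_i satisfy sum d_i^2 = |G| = 132: 1 + 1 + 1 + 1 + 1 + 1 + 1 + 1 + 1 + 1 + 1 + 1 + 4 + 4 + 4 + 4 + 4 + 4 + 4 + 4 + 4 + 4 + 4 + 4 + 4 + 4 + 4 + 4 + 4 + 4 + 4 + 4 + 4 + 4 + 4 + 4 + 4 + 4 + 4 + 4 + 4 + 4 = 132. (For the product with Z/6Z: each of the 6 1-dim characters of Z/6Z tensors with each irrep of D_11, giving 6 copies of each D_11-dimension.)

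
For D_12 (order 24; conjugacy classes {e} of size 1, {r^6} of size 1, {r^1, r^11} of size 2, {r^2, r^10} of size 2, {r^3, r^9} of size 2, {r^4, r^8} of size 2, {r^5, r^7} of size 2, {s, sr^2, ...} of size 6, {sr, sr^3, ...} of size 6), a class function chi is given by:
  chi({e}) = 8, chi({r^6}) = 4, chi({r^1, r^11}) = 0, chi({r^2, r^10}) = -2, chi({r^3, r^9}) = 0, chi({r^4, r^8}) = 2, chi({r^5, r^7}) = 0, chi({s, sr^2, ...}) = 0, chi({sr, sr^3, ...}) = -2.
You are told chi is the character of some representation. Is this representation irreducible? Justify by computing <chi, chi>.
Not irreducible (reducible): <chi, chi> = 5 > 1.

Justification: <chi, chi> = (1/|G|) sum_C |C| * |chi(C)|^2 = (1/24)[1*|8|^2 + 1*|4|^2 + 2*|0|^2 + 2*|-2|^2 + 2*|0|^2 + 2*|2|^2 + 2*|0|^2 + 6*|0|^2 + 6*|-2|^2]
  = (1/24)[(64) + (16) + (0) + (8) + (0) + (8) + (0) + (0) + (24)] = 120/24 = 5.
A character is irreducible iff <chi, chi> = 1, so this representation is reducible.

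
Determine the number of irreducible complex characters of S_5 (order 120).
7

Explanation: The number of irreducible complex representations of a finite group equals its number of conjugacy classes. Conjugacy classes in S_5 correspond to cycle types, i.e. partitions of 5; there are p(5) = 7 of them, so S_5 (order 120) has exactly 7 irreducible complex representations.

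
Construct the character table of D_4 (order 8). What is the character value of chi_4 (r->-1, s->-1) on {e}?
Conjugacy classes: {e} of size 1, {r^2} of size 1, {r^1, r^3} of size 2, {s, sr^2, ...} of size 2, {sr, sr^3, ...} of size 2.
Character table:
  irrep \ class              {e} (size 1)  {r^2} (size 1)  {r^1, r^3} (size 2)  {s, sr^2, ...} (size 2)  {sr, sr^3, ...} (size 2)
  chi_1 (triv)               1             1               1                    1                        1                       
  chi_2 (sign: r->1, s->-1)  1             1               1                    -1                       -1                      
  chi_3 (r->-1, s->1)        1             1               -1                   1                        -1                      
  chi_4 (r->-1, s->-1)       1             1               -1                   -1                       1                       
  chi_5 (2d, j=1)            2             -2              0                    0                        0                       

Spot check: chi_4 (r->-1, s->-1) on {e} = 1.

Justification: D_4 has order 2*4 = 8 with 5 conjugacy classes, hence 5 irreducibles. Sum of squared dims 1 + 1 + 1 + 1 + 4 = 8 = |G|. Linear characters come from the abelianisation; the 2-dimensional irreps have character r^k -> 2*cos(2*pi*j*k/4), reflections -> 0.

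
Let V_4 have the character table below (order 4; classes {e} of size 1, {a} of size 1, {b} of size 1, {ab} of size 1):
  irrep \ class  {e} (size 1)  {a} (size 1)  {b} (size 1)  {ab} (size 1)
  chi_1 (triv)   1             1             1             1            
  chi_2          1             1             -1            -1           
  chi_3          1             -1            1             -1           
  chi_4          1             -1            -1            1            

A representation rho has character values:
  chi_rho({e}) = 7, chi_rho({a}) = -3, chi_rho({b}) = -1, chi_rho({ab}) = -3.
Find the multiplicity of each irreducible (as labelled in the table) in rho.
Multiplicities: chi_1: 0, chi_2: 2, chi_3: 3, chi_4: 2.

Why: Use <chi_rho, chi> = (1/|G|) sum_C |C| * chi_rho(C) * conj(chi(C)) with |G| = 4 for each irreducible chi in the table:
  <chi_rho, chi_1> = (1/4)[1*(7)*conj(1) + 1*(-3)*conj(1) + 1*(-1)*conj(1) + 1*(-3)*conj(1)]
      = (1/4)[(7) + (-3) + (-1) + (-3)] = 0/4 = 0
  <chi_rho, chi_2> = (1/4)[1*(7)*conj(1) + 1*(-3)*conj(1) + 1*(-1)*conj(-1) + 1*(-3)*conj(-1)]
      = (1/4)[(7) + (-3) + (1) + (3)] = 8/4 = 2
  <chi_rho, chi_3> = (1/4)[1*(7)*conj(1) + 1*(-3)*conj(-1) + 1*(-1)*conj(1) + 1*(-3)*conj(-1)]
      = (1/4)[(7) + (3) + (-1) + (3)] = 12/4 = 3
  <chi_rho, chi_4> = (1/4)[1*(7)*conj(1) + 1*(-3)*conj(-1) + 1*(-1)*conj(-1) + 1*(-3)*conj(1)]
      = (1/4)[(7) + (3) + (1) + (-3)] = 8/4 = 2
Dimension check: dim(rho) = sum (mult * dim) = 0*1 + 2*1 + 3*1 + 2*1 = 7 = chi_rho(e) = 7.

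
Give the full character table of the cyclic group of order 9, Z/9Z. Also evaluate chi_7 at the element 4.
Character table of Z/9Z (irreps indexed chi_0,...,chi_8 with chi_k(m) = zeta_9^(k*m), zeta_9 = exp(2*pi*i/9)):
  irrep \ class  {0} (size 1)  {1} (size 1)    {2} (size 1)    {3} (size 1)    {4} (size 1)    {5} (size 1)    {6} (size 1)    {7} (size 1)    {8} (size 1)  
  chi_0          1             1               1               1               1               1               1               1               1             
  chi_1          1             exp(2*I*pi/9)   exp(4*I*pi/9)   exp(2*I*pi/3)   exp(8*I*pi/9)   exp(-8*I*pi/9)  exp(-2*I*pi/3)  exp(-4*I*pi/9)  exp(-2*I*pi/9)
  chi_2          1             exp(4*I*pi/9)   exp(8*I*pi/9)   exp(-2*I*pi/3)  exp(-2*I*pi/9)  exp(2*I*pi/9)   exp(2*I*pi/3)   exp(-8*I*pi/9)  exp(-4*I*pi/9)
  chi_3          1             exp(2*I*pi/3)   exp(-2*I*pi/3)  1               exp(2*I*pi/3)   exp(-2*I*pi/3)  1               exp(2*I*pi/3)   exp(-2*I*pi/3)
  chi_4          1             exp(8*I*pi/9)   exp(-2*I*pi/9)  exp(2*I*pi/3)   exp(-4*I*pi/9)  exp(4*I*pi/9)   exp(-2*I*pi/3)  exp(2*I*pi/9)   exp(-8*I*pi/9)
  chi_5          1             exp(-8*I*pi/9)  exp(2*I*pi/9)   exp(-2*I*pi/3)  exp(4*I*pi/9)   exp(-4*I*pi/9)  exp(2*I*pi/3)   exp(-2*I*pi/9)  exp(8*I*pi/9) 
  chi_6          1             exp(-2*I*pi/3)  exp(2*I*pi/3)   1               exp(-2*I*pi/3)  exp(2*I*pi/3)   1               exp(-2*I*pi/3)  exp(2*I*pi/3) 
  chi_7          1             exp(-4*I*pi/9)  exp(-8*I*pi/9)  exp(2*I*pi/3)   exp(2*I*pi/9)   exp(-2*I*pi/9)  exp(-2*I*pi/3)  exp(8*I*pi/9)   exp(4*I*pi/9) 
  chi_8          1             exp(-2*I*pi/9)  exp(-4*I*pi/9)  exp(-2*I*pi/3)  exp(-8*I*pi/9)  exp(8*I*pi/9)   exp(2*I*pi/3)   exp(4*I*pi/9)   exp(2*I*pi/9) 

Spot check: chi_7(4) = zeta_9^(7*4) = zeta_9^28 = exp(2*I*pi/9).

Why: Z/9Z is abelian, so all 9 irreducible complex representations are 1-dimensional. They are given by chi_k(m) = zeta_9^(k*m) for k = 0,...,8. Row orthogonality: sum_m chi_k(m) conj(chi_l(m)) = 9 * [k = l].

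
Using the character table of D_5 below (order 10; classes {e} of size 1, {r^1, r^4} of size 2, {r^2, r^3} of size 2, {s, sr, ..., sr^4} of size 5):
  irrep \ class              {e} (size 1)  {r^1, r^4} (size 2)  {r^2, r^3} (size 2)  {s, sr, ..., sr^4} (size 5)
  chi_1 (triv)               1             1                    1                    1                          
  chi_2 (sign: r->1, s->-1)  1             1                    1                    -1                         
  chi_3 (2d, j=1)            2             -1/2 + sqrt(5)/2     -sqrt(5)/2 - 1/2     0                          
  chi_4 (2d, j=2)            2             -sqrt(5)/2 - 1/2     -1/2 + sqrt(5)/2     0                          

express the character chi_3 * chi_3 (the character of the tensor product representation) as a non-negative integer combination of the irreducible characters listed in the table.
chi_3 tensor chi_3 = chi_1 + chi_2 + chi_4 (all other irreducibles have multiplicity 0).

Why: The character of a tensor product is the pointwise product (chi_3 * chi_3)(C) = chi_3(C) * chi_3(C):
  {e}: (2)*(2), {r^1, r^4}: (-1/2 + sqrt(5)/2)*(-1/2 + sqrt(5)/2), {r^2, r^3}: (-sqrt(5)/2 - 1/2)*(-sqrt(5)/2 - 1/2), {s, sr, ..., sr^4}: (0)*(0)
so (chi_3 * chi_3) takes values
  {e} -> 4, {r^1, r^4} -> 3/2 - sqrt(5)/2, {r^2, r^3} -> sqrt(5)/2 + 3/2, {s, sr, ..., sr^4} -> 0.
Now take the inner product of this character with each irreducible chi from the table, <chi_3*chi_3, chi> = (1/10) sum_C |C| (chi_3*chi_3)(C) conj(chi(C)):
  <chi_3*chi_3, chi_1> = (1/10)[1*(4)*conj(1) + 2*(3/2 - sqrt(5)/2)*conj(1) + 2*(sqrt(5)/2 + 3/2)*conj(1) + 5*(0)*conj(1)]
      = (1/10)[(4) + (3 - sqrt(5)) + (sqrt(5) + 3) + (0)] = 10/10 = 1
  <chi_3*chi_3, chi_2> = (1/10)[1*(4)*conj(1) + 2*(3/2 - sqrt(5)/2)*conj(1) + 2*(sqrt(5)/2 + 3/2)*conj(1) + 5*(0)*conj(-1)]
      = (1/10)[(4) + (3 - sqrt(5)) + (sqrt(5) + 3) + (0)] = 10/10 = 1
  <chi_3*chi_3, chi_3> = (1/10)[1*(4)*conj(2) + 2*(3/2 - sqrt(5)/2)*conj(-1/2 + sqrt(5)/2) + 2*(sqrt(5)/2 + 3/2)*conj(-sqrt(5)/2 - 1/2) + 5*(0)*conj(0)]
      = (1/10)[(8) + (-4 + 2*sqrt(5)) + (-2*sqrt(5) - 4) + (0)] = 0/10 = 0
  <chi_3*chi_3, chi_4> = (1/10)[1*(4)*conj(2) + 2*(3/2 - sqrt(5)/2)*conj(-sqrt(5)/2 - 1/2) + 2*(sqrt(5)/2 + 3/2)*conj(-1/2 + sqrt(5)/2) + 5*(0)*conj(0)]
      = (1/10)[(8) + (1 - sqrt(5)) + (1 + sqrt(5)) + (0)] = 10/10 = 1
Hence the multiplicities are chi_1: 1, chi_2: 1, chi_4: 1. Dimension check: dim(chi_3)*dim(chi_3) = 2*2 = 4 and sum (mult * dim) = 1*1 + 1*1 + 1*2 = 4.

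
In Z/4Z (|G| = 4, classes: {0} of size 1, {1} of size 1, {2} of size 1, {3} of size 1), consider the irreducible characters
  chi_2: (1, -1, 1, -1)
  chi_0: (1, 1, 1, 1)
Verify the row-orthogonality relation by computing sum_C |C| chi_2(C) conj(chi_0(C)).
Sum = 0; so <chi_2, chi_0> = 0 (distinct irreducibles are orthogonal).

Reasoning: Compute term by term over conjugacy classes (|C| * chi_2(C) * conj(chi_0(C))):
  1*(1)*conj(1) + 1*(-1)*conj(1) + 1*(1)*conj(1) + 1*(-1)*conj(1)
  = (1) + (-1) + (1) + (-1)
  = 0.
(Exp terms are combined using exp(i*s)*conj(exp(i*t)) = exp(i*(s-t)), and sums of them are collapsed using the identity that for every m > 1 the m distinct m-th roots of unity sum to 0, e.g. 1 + exp(2*I*pi/3) + exp(-2*I*pi/3) = 0.)
Dividing by |G| = 4 gives 0/4 = 0, matching the row-orthogonality relation <chi_2, chi_0> = [chi_2 = chi_0].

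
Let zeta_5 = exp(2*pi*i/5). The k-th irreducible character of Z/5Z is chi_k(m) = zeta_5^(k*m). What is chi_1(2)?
chi_1(2) = zeta_5^2 = exp(4*I*pi/5)

Working: chi_1(2) = zeta_5^(1*2) = zeta_5^2. Since zeta_5^5 = 1, this equals zeta_5^2 = exp(2*pi*i*2/5) = exp(4*I*pi/5).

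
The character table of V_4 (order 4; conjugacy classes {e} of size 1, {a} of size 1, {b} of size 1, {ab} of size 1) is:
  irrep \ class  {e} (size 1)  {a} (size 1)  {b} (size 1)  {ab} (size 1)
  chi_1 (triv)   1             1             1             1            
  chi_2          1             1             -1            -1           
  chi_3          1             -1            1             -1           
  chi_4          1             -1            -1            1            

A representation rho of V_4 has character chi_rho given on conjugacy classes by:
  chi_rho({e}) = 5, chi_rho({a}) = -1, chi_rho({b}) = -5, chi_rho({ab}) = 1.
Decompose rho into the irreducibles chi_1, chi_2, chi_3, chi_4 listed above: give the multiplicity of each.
Multiplicities: chi_1: 0, chi_2: 2, chi_3: 0, chi_4: 3.

Working: Use <chi_rho, chi> = (1/|G|) sum_C |C| * chi_rho(C) * conj(chi(C)) with |G| = 4 for each irreducible chi in the table:
  <chi_rho, chi_1> = (1/4)[1*(5)*conj(1) + 1*(-1)*conj(1) + 1*(-5)*conj(1) + 1*(1)*conj(1)]
      = (1/4)[(5) + (-1) + (-5) + (1)] = 0/4 = 0
  <chi_rho, chi_2> = (1/4)[1*(5)*conj(1) + 1*(-1)*conj(1) + 1*(-5)*conj(-1) + 1*(1)*conj(-1)]
      = (1/4)[(5) + (-1) + (5) + (-1)] = 8/4 = 2
  <chi_rho, chi_3> = (1/4)[1*(5)*conj(1) + 1*(-1)*conj(-1) + 1*(-5)*conj(1) + 1*(1)*conj(-1)]
      = (1/4)[(5) + (1) + (-5) + (-1)] = 0/4 = 0
  <chi_rho, chi_4> = (1/4)[1*(5)*conj(1) + 1*(-1)*conj(-1) + 1*(-5)*conj(-1) + 1*(1)*conj(1)]
      = (1/4)[(5) + (1) + (5) + (1)] = 12/4 = 3
Dimension check: dim(rho) = sum (mult * dim) = 0*1 + 2*1 + 0*1 + 3*1 = 5 = chi_rho(e) = 5.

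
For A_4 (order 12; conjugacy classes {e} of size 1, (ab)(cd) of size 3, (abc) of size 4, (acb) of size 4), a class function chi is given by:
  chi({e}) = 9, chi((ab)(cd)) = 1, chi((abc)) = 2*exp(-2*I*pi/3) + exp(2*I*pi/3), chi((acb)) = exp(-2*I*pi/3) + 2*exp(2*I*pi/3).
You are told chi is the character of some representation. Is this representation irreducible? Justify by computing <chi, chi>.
Not irreducible (reducible): <chi, chi> = 9 > 1.

Working: <chi, chi> = (1/|G|) sum_C |C| * |chi(C)|^2 = (1/12)[1*|9|^2 + 3*|1|^2 + 4*|2*exp(-2*I*pi/3) + exp(2*I*pi/3)|^2 + 4*|exp(-2*I*pi/3) + 2*exp(2*I*pi/3)|^2]
  = (1/12)[(81) + (3) + (12) + (12)] = 108/12 = 9.
(Exp terms are combined using exp(i*s)*conj(exp(i*t)) = exp(i*(s-t)), and sums of them are collapsed using the identity that for every m > 1 the m distinct m-th roots of unity sum to 0, e.g. 1 + exp(2*I*pi/3) + exp(-2*I*pi/3) = 0.)
A character is irreducible iff <chi, chi> = 1, so this representation is reducible.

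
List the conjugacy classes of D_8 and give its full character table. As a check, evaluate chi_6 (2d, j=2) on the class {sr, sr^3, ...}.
Conjugacy classes: {e} of size 1, {r^4} of size 1, {r^1, r^7} of size 2, {r^2, r^6} of size 2, {r^3, r^5} of size 2, {s, sr^2, ...} of size 4, {sr, sr^3, ...} of size 4.
Character table:
  irrep \ class              {e} (size 1)  {r^4} (size 1)  {r^1, r^7} (size 2)  {r^2, r^6} (size 2)  {r^3, r^5} (size 2)  {s, sr^2, ...} (size 4)  {sr, sr^3, ...} (size 4)
  chi_1 (triv)               1             1               1                    1                    1                    1                        1                       
  chi_2 (sign: r->1, s->-1)  1             1               1                    1                    1                    -1                       -1                      
  chi_3 (r->-1, s->1)        1             1               -1                   1                    -1                   1                        -1                      
  chi_4 (r->-1, s->-1)       1             1               -1                   1                    -1                   -1                       1                       
  chi_5 (2d, j=1)            2             -2              sqrt(2)              0                    -sqrt(2)             0                        0                       
  chi_6 (2d, j=2)            2             2               0                    -2                   0                    0                        0                       
  chi_7 (2d, j=3)            2             -2              -sqrt(2)             0                    sqrt(2)              0                        0                       

Spot check: chi_6 (2d, j=2) on {sr, sr^3, ...} = 0.

Solution. D_8 has order 2*8 = 16 with 7 conjugacy classes, hence 7 irreducibles. Sum of squared dims 1 + 1 + 1 + 1 + 4 + 4 + 4 = 16 = |G|. Linear characters come from the abelianisation; the 2-dimensional irreps have character r^k -> 2*cos(2*pi*j*k/8), reflections -> 0.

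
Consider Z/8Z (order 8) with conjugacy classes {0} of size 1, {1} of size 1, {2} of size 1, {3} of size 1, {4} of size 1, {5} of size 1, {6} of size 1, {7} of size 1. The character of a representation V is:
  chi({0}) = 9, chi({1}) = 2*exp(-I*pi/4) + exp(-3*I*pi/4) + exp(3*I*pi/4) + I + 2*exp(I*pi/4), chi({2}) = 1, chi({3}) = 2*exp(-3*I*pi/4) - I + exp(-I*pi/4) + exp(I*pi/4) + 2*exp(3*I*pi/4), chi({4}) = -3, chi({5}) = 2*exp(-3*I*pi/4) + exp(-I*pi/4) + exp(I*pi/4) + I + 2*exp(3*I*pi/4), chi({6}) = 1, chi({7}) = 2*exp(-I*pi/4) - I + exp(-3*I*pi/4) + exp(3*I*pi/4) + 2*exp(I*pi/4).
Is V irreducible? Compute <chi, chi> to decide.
Not irreducible (reducible): <chi, chi> = 13 > 1.

<chi, chi> = (1/|G|) sum_C |C| * |chi(C)|^2 = (1/8)[1*|9|^2 + 1*|2*exp(-I*pi/4) + exp(-3*I*pi/4) + exp(3*I*pi/4) + I + 2*exp(I*pi/4)|^2 + 1*|1|^2 + 1*|2*exp(-3*I*pi/4) - I + exp(-I*pi/4) + exp(I*pi/4) + 2*exp(3*I*pi/4)|^2 + 1*|-3|^2 + 1*|2*exp(-3*I*pi/4) + exp(-I*pi/4) + exp(I*pi/4) + I + 2*exp(3*I*pi/4)|^2 + 1*|1|^2 + 1*|2*exp(-I*pi/4) - I + exp(-3*I*pi/4) + exp(3*I*pi/4) + 2*exp(I*pi/4)|^2]
  = (1/8)[(81) + (3) + (1) + (3) + (9) + (3) + (1) + (3)] = 104/8 = 13.
(Exp terms are combined using exp(i*s)*conj(exp(i*t)) = exp(i*(s-t)), and sums of them are collapsed using the identity that for every m > 1 the m distinct m-th roots of unity sum to 0, e.g. 1 + exp(2*I*pi/3) + exp(-2*I*pi/3) = 0.)
A character is irreducible iff <chi, chi> = 1, so this representation is reducible.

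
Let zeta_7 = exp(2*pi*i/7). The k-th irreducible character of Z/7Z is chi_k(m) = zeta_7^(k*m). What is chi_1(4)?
chi_1(4) = zeta_7^4 = exp(-6*I*pi/7)

chi_1(4) = zeta_7^(1*4) = zeta_7^4. Since zeta_7^7 = 1, this equals zeta_7^4 = exp(2*pi*i*4/7) = exp(-6*I*pi/7).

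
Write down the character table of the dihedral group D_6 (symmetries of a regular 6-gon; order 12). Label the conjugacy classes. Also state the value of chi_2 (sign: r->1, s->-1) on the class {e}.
Conjugacy classes: {e} of size 1, {r^3} of size 1, {r^1, r^5} of size 2, {r^2, r^4} of size 2, {s, sr^2, ...} of size 3, {sr, sr^3, ...} of size 3.
Character table:
  irrep \ class              {e} (size 1)  {r^3} (size 1)  {r^1, r^5} (size 2)  {r^2, r^4} (size 2)  {s, sr^2, ...} (size 3)  {sr, sr^3, ...} (size 3)
  chi_1 (triv)               1             1               1                    1                    1                        1                       
  chi_2 (sign: r->1, s->-1)  1             1               1                    1                    -1                       -1                      
  chi_3 (r->-1, s->1)        1             -1              -1                   1                    1                        -1                      
  chi_4 (r->-1, s->-1)       1             -1              -1                   1                    -1                       1                       
  chi_5 (2d, j=1)            2             -2              1                    -1                   0                        0                       
  chi_6 (2d, j=2)            2             2               -1                   -1                   0                        0                       

Spot check: chi_2 (sign: r->1, s->-1) on {e} = 1.

Derivation: D_6 has order 2*6 = 12 with 6 conjugacy classes, hence 6 irreducibles. Sum of squared dims 1 + 1 + 1 + 1 + 4 + 4 = 12 = |G|. Linear characters come from the abelianisation; the 2-dimensional irreps have character r^k -> 2*cos(2*pi*j*k/6), reflections -> 0.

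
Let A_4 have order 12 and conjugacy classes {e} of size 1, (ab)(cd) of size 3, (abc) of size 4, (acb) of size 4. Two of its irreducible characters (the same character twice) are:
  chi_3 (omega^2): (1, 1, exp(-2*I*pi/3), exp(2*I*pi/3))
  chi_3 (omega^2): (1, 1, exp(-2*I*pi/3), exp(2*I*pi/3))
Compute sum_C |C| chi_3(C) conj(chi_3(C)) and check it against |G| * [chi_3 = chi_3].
Sum = 12 = |G| = 12; so <chi_3, chi_3> = 1 (norm-1 confirms irreducibility).

Derivation: Compute term by term over conjugacy classes (|C| * chi_3(C) * conj(chi_3(C))):
  1*(1)*conj(1) + 3*(1)*conj(1) + 4*(exp(-2*I*pi/3))*conj(exp(-2*I*pi/3)) + 4*(exp(2*I*pi/3))*conj(exp(2*I*pi/3))
  = (1) + (3) + (4) + (4)
  = 12.
(Exp terms are combined using exp(i*s)*conj(exp(i*t)) = exp(i*(s-t)), and sums of them are collapsed using the identity that for every m > 1 the m distinct m-th roots of unity sum to 0, e.g. 1 + exp(2*I*pi/3) + exp(-2*I*pi/3) = 0.)
Dividing by |G| = 12 gives 12/12 = 1, matching the row-orthogonality relation <chi_3, chi_3> = [chi_3 = chi_3].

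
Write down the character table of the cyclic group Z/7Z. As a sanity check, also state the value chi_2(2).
Character table of Z/7Z (irreps indexed chi_0,...,chi_6 with chi_k(m) = zeta_7^(k*m), zeta_7 = exp(2*pi*i/7)):
  irrep \ class  {0} (size 1)  {1} (size 1)    {2} (size 1)    {3} (size 1)    {4} (size 1)    {5} (size 1)    {6} (size 1)  
  chi_0          1             1               1               1               1               1               1             
  chi_1          1             exp(2*I*pi/7)   exp(4*I*pi/7)   exp(6*I*pi/7)   exp(-6*I*pi/7)  exp(-4*I*pi/7)  exp(-2*I*pi/7)
  chi_2          1             exp(4*I*pi/7)   exp(-6*I*pi/7)  exp(-2*I*pi/7)  exp(2*I*pi/7)   exp(6*I*pi/7)   exp(-4*I*pi/7)
  chi_3          1             exp(6*I*pi/7)   exp(-2*I*pi/7)  exp(4*I*pi/7)   exp(-4*I*pi/7)  exp(2*I*pi/7)   exp(-6*I*pi/7)
  chi_4          1             exp(-6*I*pi/7)  exp(2*I*pi/7)   exp(-4*I*pi/7)  exp(4*I*pi/7)   exp(-2*I*pi/7)  exp(6*I*pi/7) 
  chi_5          1             exp(-4*I*pi/7)  exp(6*I*pi/7)   exp(2*I*pi/7)   exp(-2*I*pi/7)  exp(-6*I*pi/7)  exp(4*I*pi/7) 
  chi_6          1             exp(-2*I*pi/7)  exp(-4*I*pi/7)  exp(-6*I*pi/7)  exp(6*I*pi/7)   exp(4*I*pi/7)   exp(2*I*pi/7) 

Spot check: chi_2(2) = zeta_7^(2*2) = zeta_7^4 = exp(-6*I*pi/7).

Reasoning: Z/7Z is abelian, so all 7 irreducible complex representations are 1-dimensional. They are given by chi_k(m) = zeta_7^(k*m) for k = 0,...,6. Row orthogonality: sum_m chi_k(m) conj(chi_l(m)) = 7 * [k = l].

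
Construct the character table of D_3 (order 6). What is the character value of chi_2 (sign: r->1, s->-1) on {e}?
Conjugacy classes: {e} of size 1, {r^1, r^2} of size 2, {s, sr, ..., sr^2} of size 3.
Character table:
  irrep \ class              {e} (size 1)  {r^1, r^2} (size 2)  {s, sr, ..., sr^2} (size 3)
  chi_1 (triv)               1             1                    1                          
  chi_2 (sign: r->1, s->-1)  1             1                    -1                         
  chi_3 (2d, j=1)            2             -1                   0                          

Spot check: chi_2 (sign: r->1, s->-1) on {e} = 1.

Justification: D_3 has order 2*3 = 6 with 3 conjugacy classes, hence 3 irreducibles. Sum of squared dims 1 + 1 + 4 = 6 = |G|. Linear characters come from the abelianisation; the 2-dimensional irreps have character r^k -> 2*cos(2*pi*j*k/3), reflections -> 0.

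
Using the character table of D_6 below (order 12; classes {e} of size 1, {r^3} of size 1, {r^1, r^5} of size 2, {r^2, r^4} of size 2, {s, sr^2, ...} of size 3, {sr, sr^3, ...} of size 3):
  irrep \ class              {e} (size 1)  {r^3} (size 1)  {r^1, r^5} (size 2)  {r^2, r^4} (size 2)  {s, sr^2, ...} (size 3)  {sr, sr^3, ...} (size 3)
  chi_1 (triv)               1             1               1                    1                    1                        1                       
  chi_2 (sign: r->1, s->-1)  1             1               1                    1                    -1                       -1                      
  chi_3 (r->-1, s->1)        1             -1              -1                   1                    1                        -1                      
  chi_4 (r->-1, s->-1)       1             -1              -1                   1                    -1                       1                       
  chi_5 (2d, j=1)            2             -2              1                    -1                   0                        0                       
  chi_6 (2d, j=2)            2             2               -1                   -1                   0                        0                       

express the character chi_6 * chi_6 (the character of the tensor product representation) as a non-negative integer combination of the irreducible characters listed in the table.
chi_6 tensor chi_6 = chi_1 + chi_2 + chi_6 (all other irreducibles have multiplicity 0).

Working: The character of a tensor product is the pointwise product (chi_6 * chi_6)(C) = chi_6(C) * chi_6(C):
  {e}: (2)*(2), {r^3}: (2)*(2), {r^1, r^5}: (-1)*(-1), {r^2, r^4}: (-1)*(-1), {s, sr^2, ...}: (0)*(0), {sr, sr^3, ...}: (0)*(0)
so (chi_6 * chi_6) takes values
  {e} -> 4, {r^3} -> 4, {r^1, r^5} -> 1, {r^2, r^4} -> 1, {s, sr^2, ...} -> 0, {sr, sr^3, ...} -> 0.
Now take the inner product of this character with each irreducible chi from the table, <chi_6*chi_6, chi> = (1/12) sum_C |C| (chi_6*chi_6)(C) conj(chi(C)):
  <chi_6*chi_6, chi_1> = (1/12)[1*(4)*conj(1) + 1*(4)*conj(1) + 2*(1)*conj(1) + 2*(1)*conj(1) + 3*(0)*conj(1) + 3*(0)*conj(1)]
      = (1/12)[(4) + (4) + (2) + (2) + (0) + (0)] = 12/12 = 1
  <chi_6*chi_6, chi_2> = (1/12)[1*(4)*conj(1) + 1*(4)*conj(1) + 2*(1)*conj(1) + 2*(1)*conj(1) + 3*(0)*conj(-1) + 3*(0)*conj(-1)]
      = (1/12)[(4) + (4) + (2) + (2) + (0) + (0)] = 12/12 = 1
  <chi_6*chi_6, chi_3> = (1/12)[1*(4)*conj(1) + 1*(4)*conj(-1) + 2*(1)*conj(-1) + 2*(1)*conj(1) + 3*(0)*conj(1) + 3*(0)*conj(-1)]
      = (1/12)[(4) + (-4) + (-2) + (2) + (0) + (0)] = 0/12 = 0
  <chi_6*chi_6, chi_4> = (1/12)[1*(4)*conj(1) + 1*(4)*conj(-1) + 2*(1)*conj(-1) + 2*(1)*conj(1) + 3*(0)*conj(-1) + 3*(0)*conj(1)]
      = (1/12)[(4) + (-4) + (-2) + (2) + (0) + (0)] = 0/12 = 0
  <chi_6*chi_6, chi_5> = (1/12)[1*(4)*conj(2) + 1*(4)*conj(-2) + 2*(1)*conj(1) + 2*(1)*conj(-1) + 3*(0)*conj(0) + 3*(0)*conj(0)]
      = (1/12)[(8) + (-8) + (2) + (-2) + (0) + (0)] = 0/12 = 0
  <chi_6*chi_6, chi_6> = (1/12)[1*(4)*conj(2) + 1*(4)*conj(2) + 2*(1)*conj(-1) + 2*(1)*conj(-1) + 3*(0)*conj(0) + 3*(0)*conj(0)]
      = (1/12)[(8) + (8) + (-2) + (-2) + (0) + (0)] = 12/12 = 1
Hence the multiplicities are chi_1: 1, chi_2: 1, chi_6: 1. Dimension check: dim(chi_6)*dim(chi_6) = 2*2 = 4 and sum (mult * dim) = 1*1 + 1*1 + 1*2 = 4.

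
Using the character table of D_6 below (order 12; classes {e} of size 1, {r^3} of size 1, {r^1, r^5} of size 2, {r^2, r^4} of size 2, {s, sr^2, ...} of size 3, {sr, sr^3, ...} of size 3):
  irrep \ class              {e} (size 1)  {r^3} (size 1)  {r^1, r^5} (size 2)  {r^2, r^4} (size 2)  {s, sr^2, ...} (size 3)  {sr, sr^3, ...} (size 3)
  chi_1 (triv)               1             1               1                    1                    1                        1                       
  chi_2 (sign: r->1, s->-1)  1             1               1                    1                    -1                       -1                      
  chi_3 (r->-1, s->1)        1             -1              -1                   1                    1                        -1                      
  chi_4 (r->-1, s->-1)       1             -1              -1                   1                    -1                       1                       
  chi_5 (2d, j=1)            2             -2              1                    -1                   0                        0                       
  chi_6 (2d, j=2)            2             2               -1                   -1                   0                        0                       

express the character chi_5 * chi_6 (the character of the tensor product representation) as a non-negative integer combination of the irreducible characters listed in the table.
chi_5 tensor chi_6 = chi_3 + chi_4 + chi_5 (all other irreducibles have multiplicity 0).

The character of a tensor product is the pointwise product (chi_5 * chi_6)(C) = chi_5(C) * chi_6(C):
  {e}: (2)*(2), {r^3}: (-2)*(2), {r^1, r^5}: (1)*(-1), {r^2, r^4}: (-1)*(-1), {s, sr^2, ...}: (0)*(0), {sr, sr^3, ...}: (0)*(0)
so (chi_5 * chi_6) takes values
  {e} -> 4, {r^3} -> -4, {r^1, r^5} -> -1, {r^2, r^4} -> 1, {s, sr^2, ...} -> 0, {sr, sr^3, ...} -> 0.
Now take the inner product of this character with each irreducible chi from the table, <chi_5*chi_6, chi> = (1/12) sum_C |C| (chi_5*chi_6)(C) conj(chi(C)):
  <chi_5*chi_6, chi_1> = (1/12)[1*(4)*conj(1) + 1*(-4)*conj(1) + 2*(-1)*conj(1) + 2*(1)*conj(1) + 3*(0)*conj(1) + 3*(0)*conj(1)]
      = (1/12)[(4) + (-4) + (-2) + (2) + (0) + (0)] = 0/12 = 0
  <chi_5*chi_6, chi_2> = (1/12)[1*(4)*conj(1) + 1*(-4)*conj(1) + 2*(-1)*conj(1) + 2*(1)*conj(1) + 3*(0)*conj(-1) + 3*(0)*conj(-1)]
      = (1/12)[(4) + (-4) + (-2) + (2) + (0) + (0)] = 0/12 = 0
  <chi_5*chi_6, chi_3> = (1/12)[1*(4)*conj(1) + 1*(-4)*conj(-1) + 2*(-1)*conj(-1) + 2*(1)*conj(1) + 3*(0)*conj(1) + 3*(0)*conj(-1)]
      = (1/12)[(4) + (4) + (2) + (2) + (0) + (0)] = 12/12 = 1
  <chi_5*chi_6, chi_4> = (1/12)[1*(4)*conj(1) + 1*(-4)*conj(-1) + 2*(-1)*conj(-1) + 2*(1)*conj(1) + 3*(0)*conj(-1) + 3*(0)*conj(1)]
      = (1/12)[(4) + (4) + (2) + (2) + (0) + (0)] = 12/12 = 1
  <chi_5*chi_6, chi_5> = (1/12)[1*(4)*conj(2) + 1*(-4)*conj(-2) + 2*(-1)*conj(1) + 2*(1)*conj(-1) + 3*(0)*conj(0) + 3*(0)*conj(0)]
      = (1/12)[(8) + (8) + (-2) + (-2) + (0) + (0)] = 12/12 = 1
  <chi_5*chi_6, chi_6> = (1/12)[1*(4)*conj(2) + 1*(-4)*conj(2) + 2*(-1)*conj(-1) + 2*(1)*conj(-1) + 3*(0)*conj(0) + 3*(0)*conj(0)]
      = (1/12)[(8) + (-8) + (2) + (-2) + (0) + (0)] = 0/12 = 0
Hence the multiplicities are chi_3: 1, chi_4: 1, chi_5: 1. Dimension check: dim(chi_5)*dim(chi_6) = 2*2 = 4 and sum (mult * dim) = 1*1 + 1*1 + 1*2 = 4.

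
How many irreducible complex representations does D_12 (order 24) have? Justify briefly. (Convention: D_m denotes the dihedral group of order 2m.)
9

Reasoning: The number of irreducible complex representations of a finite group equals its number of conjugacy classes. D_12 has 9 conjugacy classes (n/2 + 3 for n even), so D_12 (order 24) has exactly 9 irreducible complex representations.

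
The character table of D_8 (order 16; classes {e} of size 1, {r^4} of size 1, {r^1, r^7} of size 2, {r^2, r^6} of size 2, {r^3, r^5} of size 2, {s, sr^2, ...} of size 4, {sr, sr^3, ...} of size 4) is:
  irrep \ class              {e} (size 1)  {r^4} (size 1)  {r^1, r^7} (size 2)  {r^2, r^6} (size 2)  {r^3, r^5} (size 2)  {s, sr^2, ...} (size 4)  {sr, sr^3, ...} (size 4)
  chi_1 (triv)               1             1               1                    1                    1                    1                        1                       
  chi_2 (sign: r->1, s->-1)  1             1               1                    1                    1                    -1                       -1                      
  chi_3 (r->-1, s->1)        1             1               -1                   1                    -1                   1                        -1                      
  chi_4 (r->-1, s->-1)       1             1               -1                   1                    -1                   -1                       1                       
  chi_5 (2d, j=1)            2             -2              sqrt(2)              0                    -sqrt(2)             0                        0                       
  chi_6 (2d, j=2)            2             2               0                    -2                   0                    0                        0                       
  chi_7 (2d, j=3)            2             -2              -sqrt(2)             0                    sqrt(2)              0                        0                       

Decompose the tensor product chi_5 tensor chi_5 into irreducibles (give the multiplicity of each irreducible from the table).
chi_5 tensor chi_5 = chi_1 + chi_2 + chi_6 (all other irreducibles have multiplicity 0).

Argument: The character of a tensor product is the pointwise product (chi_5 * chi_5)(C) = chi_5(C) * chi_5(C):
  {e}: (2)*(2), {r^4}: (-2)*(-2), {r^1, r^7}: (sqrt(2))*(sqrt(2)), {r^2, r^6}: (0)*(0), {r^3, r^5}: (-sqrt(2))*(-sqrt(2)), {s, sr^2, ...}: (0)*(0), {sr, sr^3, ...}: (0)*(0)
so (chi_5 * chi_5) takes values
  {e} -> 4, {r^4} -> 4, {r^1, r^7} -> 2, {r^2, r^6} -> 0, {r^3, r^5} -> 2, {s, sr^2, ...} -> 0, {sr, sr^3, ...} -> 0.
Now take the inner product of this character with each irreducible chi from the table, <chi_5*chi_5, chi> = (1/16) sum_C |C| (chi_5*chi_5)(C) conj(chi(C)):
  <chi_5*chi_5, chi_1> = (1/16)[1*(4)*conj(1) + 1*(4)*conj(1) + 2*(2)*conj(1) + 2*(0)*conj(1) + 2*(2)*conj(1) + 4*(0)*conj(1) + 4*(0)*conj(1)]
      = (1/16)[(4) + (4) + (4) + (0) + (4) + (0) + (0)] = 16/16 = 1
  <chi_5*chi_5, chi_2> = (1/16)[1*(4)*conj(1) + 1*(4)*conj(1) + 2*(2)*conj(1) + 2*(0)*conj(1) + 2*(2)*conj(1) + 4*(0)*conj(-1) + 4*(0)*conj(-1)]
      = (1/16)[(4) + (4) + (4) + (0) + (4) + (0) + (0)] = 16/16 = 1
  <chi_5*chi_5, chi_3> = (1/16)[1*(4)*conj(1) + 1*(4)*conj(1) + 2*(2)*conj(-1) + 2*(0)*conj(1) + 2*(2)*conj(-1) + 4*(0)*conj(1) + 4*(0)*conj(-1)]
      = (1/16)[(4) + (4) + (-4) + (0) + (-4) + (0) + (0)] = 0/16 = 0
  <chi_5*chi_5, chi_4> = (1/16)[1*(4)*conj(1) + 1*(4)*conj(1) + 2*(2)*conj(-1) + 2*(0)*conj(1) + 2*(2)*conj(-1) + 4*(0)*conj(-1) + 4*(0)*conj(1)]
      = (1/16)[(4) + (4) + (-4) + (0) + (-4) + (0) + (0)] = 0/16 = 0
  <chi_5*chi_5, chi_5> = (1/16)[1*(4)*conj(2) + 1*(4)*conj(-2) + 2*(2)*conj(sqrt(2)) + 2*(0)*conj(0) + 2*(2)*conj(-sqrt(2)) + 4*(0)*conj(0) + 4*(0)*conj(0)]
      = (1/16)[(8) + (-8) + (4*sqrt(2)) + (0) + (-4*sqrt(2)) + (0) + (0)] = 0/16 = 0
  <chi_5*chi_5, chi_6> = (1/16)[1*(4)*conj(2) + 1*(4)*conj(2) + 2*(2)*conj(0) + 2*(0)*conj(-2) + 2*(2)*conj(0) + 4*(0)*conj(0) + 4*(0)*conj(0)]
      = (1/16)[(8) + (8) + (0) + (0) + (0) + (0) + (0)] = 16/16 = 1
  <chi_5*chi_5, chi_7> = (1/16)[1*(4)*conj(2) + 1*(4)*conj(-2) + 2*(2)*conj(-sqrt(2)) + 2*(0)*conj(0) + 2*(2)*conj(sqrt(2)) + 4*(0)*conj(0) + 4*(0)*conj(0)]
      = (1/16)[(8) + (-8) + (-4*sqrt(2)) + (0) + (4*sqrt(2)) + (0) + (0)] = 0/16 = 0
Hence the multiplicities are chi_1: 1, chi_2: 1, chi_6: 1. Dimension check: dim(chi_5)*dim(chi_5) = 2*2 = 4 and sum (mult * dim) = 1*1 + 1*1 + 1*2 = 4.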